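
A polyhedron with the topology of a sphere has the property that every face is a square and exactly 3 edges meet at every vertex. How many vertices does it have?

Each face has 4 edges and each edge borders two faces, so 2E = 4F.
Each vertex has degree 3, so 3V = 2E and hence V = 4F/3.
Euler: V − E + F = 2 ⇒ (4F/3) − (4F/2) + F = 2.
Multiply by 6: (8 − 12 + 6)F = 12, i.e. 2F = 12.
So F = 6, E = 4·6/2 = 12, V = 4·6/3 = 8.

8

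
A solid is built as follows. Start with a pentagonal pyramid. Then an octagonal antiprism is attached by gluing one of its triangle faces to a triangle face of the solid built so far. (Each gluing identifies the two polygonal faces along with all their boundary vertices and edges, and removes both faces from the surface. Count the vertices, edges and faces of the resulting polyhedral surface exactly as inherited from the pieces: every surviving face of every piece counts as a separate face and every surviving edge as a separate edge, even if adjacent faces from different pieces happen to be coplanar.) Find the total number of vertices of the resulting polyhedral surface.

19

A pentagonal pyramid: V=6, E=10, F=6.
Attach an octagonal antiprism (V=16, E=32, F=18) along a 3-gon: merge 3 vertices and 3 edges, delete both glued faces → V=19, E=39, F=22.
Check: V − E + F = 19 − 39 + 22 = 2.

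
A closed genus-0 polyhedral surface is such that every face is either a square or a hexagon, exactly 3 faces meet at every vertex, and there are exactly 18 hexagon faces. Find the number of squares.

6

Let x be the number of squares; then F = 18 + x.
Edge–face incidences: 2E = 6·18 + 4·x = 108 + 4x.
Every vertex has degree 3, so 3V = 2E.
Euler: V − E + F = 2 ⇒ (2E)/3 − E + (18 + x) = 2.
Multiply by 6: 2·(2E) − 3·(2E) + 6·(18 + x) = 12, i.e. 108 + 6x − (108 + 4x) = 12.
Collecting terms: 2x = 12, so x = 6.
Then 2E = 108 + 4·6 = 132, so E = 66, V = 2E/3 = 44, F = 18 + 6 = 24.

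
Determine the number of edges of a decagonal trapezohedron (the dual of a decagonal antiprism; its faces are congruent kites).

The n-trapezohedron (dual of the n-antiprism) has V = 2·10 + 2 = 22, E = 4·10 = 40, F = 2·10 = 20.

40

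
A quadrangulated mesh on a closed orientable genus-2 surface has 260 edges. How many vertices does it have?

128

χ = 2 − 2·2 = -2, and every face is a square so 4F = 2E.
F = 2E/4 = 130. Then V = -2 + E − F = -2 + 260 − 130 = 128.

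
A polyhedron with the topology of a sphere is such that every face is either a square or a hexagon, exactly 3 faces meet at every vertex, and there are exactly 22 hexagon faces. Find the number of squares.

6

Let x be the number of squares; then F = 22 + x.
Edge–face incidences: 2E = 6·22 + 4·x = 132 + 4x.
Every vertex has degree 3, so 3V = 2E.
Euler: V − E + F = 2 ⇒ (2E)/3 − E + (22 + x) = 2.
Multiply by 6: 2·(2E) − 3·(2E) + 6·(22 + x) = 12, i.e. 132 + 6x − (132 + 4x) = 12.
Collecting terms: 2x = 12, so x = 6.
Then 2E = 132 + 4·6 = 156, so E = 78, V = 2E/3 = 52, F = 22 + 6 = 28.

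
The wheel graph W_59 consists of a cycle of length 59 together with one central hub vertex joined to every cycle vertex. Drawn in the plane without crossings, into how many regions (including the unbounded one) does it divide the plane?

W_59 has V = 59 + 1 = 60 vertices and E = 2·59 = 118 edges.
By Euler's formula F = 2 − V + E = 2 − 60 + 118 = 60.

60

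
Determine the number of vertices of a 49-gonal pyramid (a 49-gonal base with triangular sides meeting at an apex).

50

A pyramid on an n-gon base has one n-gon and n triangles: V = 49 + 1 = 50, E = 2·49 = 98, F = 49 + 1 = 50.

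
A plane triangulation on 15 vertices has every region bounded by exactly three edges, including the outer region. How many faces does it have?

26

In a plane triangulation 3F = 2E and V − E + F = 2, so F = 2V − 4 = 2·15 − 4 = 26.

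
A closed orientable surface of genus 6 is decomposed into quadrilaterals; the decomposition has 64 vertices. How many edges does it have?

148

χ = 2 − 2·6 = -10, and every face is a square so 4F = 2E.
V − E + F = -10 with E = 4F/2 gives 64 − (4/2 − 1)·F = -10, so F = 74 and E = 148.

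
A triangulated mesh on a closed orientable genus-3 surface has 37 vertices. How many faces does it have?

82

χ = 2 − 2·3 = -4, and every face is a triangle so 3F = 2E.
V − E + F = -4 with E = 3F/2 gives 37 − (3/2 − 1)·F = -4, so F = 82 and E = 123.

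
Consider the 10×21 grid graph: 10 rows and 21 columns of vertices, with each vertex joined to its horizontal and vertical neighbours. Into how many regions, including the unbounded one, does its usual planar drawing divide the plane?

The grid has V = 10·21 = 210 vertices and E = 10·20 + 21·9 = 389 edges.
F = 2 − V + E = 2 − 210 + 389 = 181.

181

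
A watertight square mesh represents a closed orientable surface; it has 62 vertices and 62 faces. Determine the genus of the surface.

Every face is a square, so 2E = 4·62 = 248, giving E = 124.
χ = V − E + F = 62 − 124 + 62 = 0.
For a closed orientable surface χ = 2 − 2g, so g = (2 − (0))/2 = 1.

1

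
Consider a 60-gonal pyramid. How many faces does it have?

A pyramid on an n-gon base has one n-gon and n triangles: V = 60 + 1 = 61, E = 2·60 = 120, F = 60 + 1 = 61.

61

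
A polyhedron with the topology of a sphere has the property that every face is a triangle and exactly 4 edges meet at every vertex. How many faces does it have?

Each face has 3 edges and each edge borders two faces, so 2E = 3F.
Each vertex has degree 4, so 4V = 2E and hence V = 3F/4.
Euler: V − E + F = 2 ⇒ (3F/4) − (3F/2) + F = 2.
Multiply by 8: (6 − 12 + 8)F = 16, i.e. 2F = 16.
So F = 8, E = 3·8/2 = 12, V = 3·8/4 = 6.

8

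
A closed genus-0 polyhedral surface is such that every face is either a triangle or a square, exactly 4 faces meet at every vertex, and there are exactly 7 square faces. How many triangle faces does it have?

Let x be the number of triangles; then F = 7 + x.
Edge–face incidences: 2E = 4·7 + 3·x = 28 + 3x.
Every vertex has degree 4, so 4V = 2E.
Euler: V − E + F = 2 ⇒ (2E)/4 − E + (7 + x) = 2.
Multiply by 8: 2·(2E) − 4·(2E) + 8·(7 + x) = 16, i.e. 56 + 8x − 2·(28 + 3x) = 16.
Collecting terms: 2x = 16, so x = 8.
Then 2E = 28 + 3·8 = 52, so E = 26, V = 2E/4 = 13, F = 7 + 8 = 15.

8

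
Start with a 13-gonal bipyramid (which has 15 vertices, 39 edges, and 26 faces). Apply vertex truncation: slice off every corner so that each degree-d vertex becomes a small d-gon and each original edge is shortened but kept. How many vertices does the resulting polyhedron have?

78

Truncation replaces each original edge-end by a new vertex, so V′ = 2E = 78.
Each original edge survives, and each old vertex of degree d contributes d new edges; summing degrees gives Σd = 2E, so E′ = E + 2E = 3E = 117.
Each original face survives and each original vertex becomes one new face: F′ = F + V = 41.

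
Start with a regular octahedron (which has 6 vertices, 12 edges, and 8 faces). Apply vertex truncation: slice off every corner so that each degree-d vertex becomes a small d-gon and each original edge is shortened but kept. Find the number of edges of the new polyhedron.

36

Truncation replaces each original edge-end by a new vertex, so V′ = 2E = 24.
Each original edge survives, and each old vertex of degree d contributes d new edges; summing degrees gives Σd = 2E, so E′ = E + 2E = 3E = 36.
Each original face survives and each original vertex becomes one new face: F′ = F + V = 14.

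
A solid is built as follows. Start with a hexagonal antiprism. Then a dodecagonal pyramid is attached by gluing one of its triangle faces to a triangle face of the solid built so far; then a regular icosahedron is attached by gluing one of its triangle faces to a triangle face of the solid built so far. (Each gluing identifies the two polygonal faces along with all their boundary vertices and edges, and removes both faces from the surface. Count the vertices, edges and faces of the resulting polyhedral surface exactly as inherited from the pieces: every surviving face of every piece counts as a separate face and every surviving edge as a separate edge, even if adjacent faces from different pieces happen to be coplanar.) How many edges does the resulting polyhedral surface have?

A hexagonal antiprism: V=12, E=24, F=14.
Attach a dodecagonal pyramid (V=13, E=24, F=13) along a 3-gon: merge 3 vertices and 3 edges, delete both glued faces → V=22, E=45, F=25.
Attach a regular icosahedron (V=12, E=30, F=20) along a 3-gon: merge 3 vertices and 3 edges, delete both glued faces → V=31, E=72, F=43.
Check: V − E + F = 31 − 72 + 43 = 2.

72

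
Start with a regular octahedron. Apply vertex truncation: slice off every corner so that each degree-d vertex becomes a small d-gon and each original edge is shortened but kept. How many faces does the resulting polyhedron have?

The base solid has V = 6, E = 12, F = 8.
Truncation replaces each original edge-end by a new vertex, so V′ = 2E = 24.
Each original edge survives, and each old vertex of degree d contributes d new edges; summing degrees gives Σd = 2E, so E′ = E + 2E = 3E = 36.
Each original face survives and each original vertex becomes one new face: F′ = F + V = 14.

14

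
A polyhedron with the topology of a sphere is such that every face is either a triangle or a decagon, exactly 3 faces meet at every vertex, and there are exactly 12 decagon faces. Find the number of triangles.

Let x be the number of triangles; then F = 12 + x.
Edge–face incidences: 2E = 10·12 + 3·x = 120 + 3x.
Every vertex has degree 3, so 3V = 2E.
Euler: V − E + F = 2 ⇒ (2E)/3 − E + (12 + x) = 2.
Multiply by 6: 2·(2E) − 3·(2E) + 6·(12 + x) = 12, i.e. 72 + 6x − (120 + 3x) = 12.
Collecting terms: 3x − 48 = 12, so 3x = 60, so x = 20.
Then 2E = 120 + 3·20 = 180, so E = 90, V = 2E/3 = 60, F = 12 + 20 = 32.

20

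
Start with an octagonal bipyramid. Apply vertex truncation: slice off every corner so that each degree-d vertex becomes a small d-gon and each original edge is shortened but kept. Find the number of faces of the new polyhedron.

The base solid has V = 10, E = 24, F = 16.
Truncation replaces each original edge-end by a new vertex, so V′ = 2E = 48.
Each original edge survives, and each old vertex of degree d contributes d new edges; summing degrees gives Σd = 2E, so E′ = E + 2E = 3E = 72.
Each original face survives and each original vertex becomes one new face: F′ = F + V = 26.

26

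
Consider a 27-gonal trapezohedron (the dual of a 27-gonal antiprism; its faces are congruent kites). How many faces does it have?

The n-trapezohedron (dual of the n-antiprism) has V = 2·27 + 2 = 56, E = 4·27 = 108, F = 2·27 = 54.
Check: V − E + F = 56 − 108 + 54 = 2.

54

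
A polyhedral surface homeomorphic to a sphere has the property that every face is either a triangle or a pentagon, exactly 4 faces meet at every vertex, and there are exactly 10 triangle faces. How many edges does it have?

20

Let x be the number of pentagons; then F = 10 + x.
Edge–face incidences: 2E = 3·10 + 5·x = 30 + 5x.
Every vertex has degree 4, so 4V = 2E.
Euler: V − E + F = 2 ⇒ (2E)/4 − E + (10 + x) = 2.
Multiply by 8: 2·(2E) − 4·(2E) + 8·(10 + x) = 16, i.e. 80 + 8x − 2·(30 + 5x) = 16.
Collecting terms: −2x + 20 = 16, so −2x = −4, so x = 2.
Then 2E = 30 + 5·2 = 40, so E = 20, V = 2E/4 = 10, F = 10 + 2 = 12.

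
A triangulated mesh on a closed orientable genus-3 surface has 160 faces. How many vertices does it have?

χ = 2 − 2·3 = -4, and every face is a triangle so 3F = 2E.
E = 3·160/2 = 240. Then V = -4 + E − F = -4 + 240 − 160 = 76.

76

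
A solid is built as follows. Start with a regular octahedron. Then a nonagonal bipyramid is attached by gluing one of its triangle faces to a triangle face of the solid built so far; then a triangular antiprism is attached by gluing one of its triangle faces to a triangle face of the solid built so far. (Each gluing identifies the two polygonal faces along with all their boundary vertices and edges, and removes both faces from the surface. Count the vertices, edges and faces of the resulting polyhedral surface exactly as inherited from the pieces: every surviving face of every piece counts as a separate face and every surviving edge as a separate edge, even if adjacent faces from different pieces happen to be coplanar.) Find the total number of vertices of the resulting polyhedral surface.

17

A regular octahedron: V=6, E=12, F=8.
Attach a nonagonal bipyramid (V=11, E=27, F=18) along a 3-gon: merge 3 vertices and 3 edges, delete both glued faces → V=14, E=36, F=24.
Attach a triangular antiprism (V=6, E=12, F=8) along a 3-gon: merge 3 vertices and 3 edges, delete both glued faces → V=17, E=45, F=30.
Check: V − E + F = 17 − 45 + 30 = 2.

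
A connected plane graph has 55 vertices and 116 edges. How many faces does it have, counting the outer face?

Euler's formula for a connected plane graph: V − E + F = 2, so F = 2 − 55 + 116 = 63.

63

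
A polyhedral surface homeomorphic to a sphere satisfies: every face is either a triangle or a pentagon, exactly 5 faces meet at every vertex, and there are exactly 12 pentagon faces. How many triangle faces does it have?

80

Let x be the number of triangles; then F = 12 + x.
Edge–face incidences: 2E = 5·12 + 3·x = 60 + 3x.
Every vertex has degree 5, so 5V = 2E.
Euler: V − E + F = 2 ⇒ (2E)/5 − E + (12 + x) = 2.
Multiply by 10: 2·(2E) − 5·(2E) + 10·(12 + x) = 20, i.e. 120 + 10x − 3·(60 + 3x) = 20.
Collecting terms: x − 60 = 20, so x = 80.
Then 2E = 60 + 3·80 = 300, so E = 150, V = 2E/5 = 60, F = 12 + 80 = 92.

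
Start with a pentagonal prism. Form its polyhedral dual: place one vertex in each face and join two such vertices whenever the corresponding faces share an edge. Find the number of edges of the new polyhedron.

15

The base solid has V = 10, E = 15, F = 7.
The dual swaps V and F and preserves E: V′ = F = 7, E′ = E = 15, F′ = V = 10.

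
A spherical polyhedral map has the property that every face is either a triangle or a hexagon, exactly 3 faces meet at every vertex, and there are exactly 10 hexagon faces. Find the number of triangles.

Let x be the number of triangles; then F = 10 + x.
Edge–face incidences: 2E = 6·10 + 3·x = 60 + 3x.
Every vertex has degree 3, so 3V = 2E.
Euler: V − E + F = 2 ⇒ (2E)/3 − E + (10 + x) = 2.
Multiply by 6: 2·(2E) − 3·(2E) + 6·(10 + x) = 12, i.e. 60 + 6x − (60 + 3x) = 12.
Collecting terms: 3x = 12, so x = 4.
Then 2E = 60 + 3·4 = 72, so E = 36, V = 2E/3 = 24, F = 10 + 4 = 14.

4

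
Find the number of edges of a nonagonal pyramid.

A pyramid on an n-gon base has one n-gon and n triangles: V = 9 + 1 = 10, E = 2·9 = 18, F = 9 + 1 = 10.

18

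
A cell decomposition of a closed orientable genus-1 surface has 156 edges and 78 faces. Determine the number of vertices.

78

For a closed orientable surface of genus 1, χ = 2 − 2·1 = 0.
V = 0 + E − F = 0 + 156 − 78 = 78.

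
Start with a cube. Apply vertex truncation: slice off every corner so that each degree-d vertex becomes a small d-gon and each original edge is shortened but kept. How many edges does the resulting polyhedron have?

The base solid has V = 8, E = 12, F = 6.
Truncation replaces each original edge-end by a new vertex, so V′ = 2E = 24.
Each original edge survives, and each old vertex of degree d contributes d new edges; summing degrees gives Σd = 2E, so E′ = E + 2E = 3E = 36.
Each original face survives and each original vertex becomes one new face: F′ = F + V = 14.

36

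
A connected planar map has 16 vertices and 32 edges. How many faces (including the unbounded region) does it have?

Euler's formula for a connected plane graph: V − E + F = 2, so F = 2 − 16 + 32 = 18.

18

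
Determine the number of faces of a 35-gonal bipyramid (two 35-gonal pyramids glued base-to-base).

A bipyramid over an n-gon has 2n triangular faces and n + 2 vertices: V = 35 + 2 = 37, E = 3·35 = 105, F = 2·35 = 70.
Check: V − E + F = 37 − 105 + 70 = 2.

70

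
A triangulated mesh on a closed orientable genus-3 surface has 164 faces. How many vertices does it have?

78

χ = 2 − 2·3 = -4, and every face is a triangle so 3F = 2E.
E = 3·164/2 = 246. Then V = -4 + E − F = -4 + 246 − 164 = 78.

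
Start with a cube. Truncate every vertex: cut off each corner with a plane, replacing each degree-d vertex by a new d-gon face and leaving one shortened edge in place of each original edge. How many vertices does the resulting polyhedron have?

24

The base solid has V = 8, E = 12, F = 6.
Truncation replaces each original edge-end by a new vertex, so V′ = 2E = 24.
Each original edge survives, and each old vertex of degree d contributes d new edges; summing degrees gives Σd = 2E, so E′ = E + 2E = 3E = 36.
Each original face survives and each original vertex becomes one new face: F′ = F + V = 14.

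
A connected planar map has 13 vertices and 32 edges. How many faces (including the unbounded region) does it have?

Euler's formula for a connected plane graph: V − E + F = 2, so F = 2 − 13 + 32 = 21.

21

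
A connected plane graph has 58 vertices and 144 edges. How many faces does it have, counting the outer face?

Euler's formula for a connected plane graph: V − E + F = 2, so F = 2 − 58 + 144 = 88.

88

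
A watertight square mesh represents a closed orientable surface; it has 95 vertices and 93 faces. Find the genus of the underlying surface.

0

Every face is a square, so 2E = 4·93 = 372, giving E = 186.
χ = V − E + F = 95 − 186 + 93 = 2.
For a closed orientable surface χ = 2 − 2g, so g = (2 − (2))/2 = 0.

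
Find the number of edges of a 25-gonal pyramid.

50

A pyramid on an n-gon base has one n-gon and n triangles: V = 25 + 1 = 26, E = 2·25 = 50, F = 25 + 1 = 26.
Check: V − E + F = 26 − 50 + 26 = 2.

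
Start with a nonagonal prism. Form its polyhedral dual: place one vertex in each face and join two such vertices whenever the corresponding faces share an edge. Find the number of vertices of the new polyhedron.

The base solid has V = 18, E = 27, F = 11.
The dual swaps V and F and preserves E: V′ = F = 11, E′ = E = 27, F′ = V = 18.

11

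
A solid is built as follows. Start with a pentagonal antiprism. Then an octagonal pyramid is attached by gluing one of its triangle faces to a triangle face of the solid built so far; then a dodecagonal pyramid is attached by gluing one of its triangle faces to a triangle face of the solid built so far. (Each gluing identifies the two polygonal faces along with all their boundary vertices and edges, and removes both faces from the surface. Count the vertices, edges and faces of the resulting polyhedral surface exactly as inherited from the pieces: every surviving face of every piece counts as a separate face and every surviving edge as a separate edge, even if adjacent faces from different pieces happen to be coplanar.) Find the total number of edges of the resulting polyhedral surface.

54

A pentagonal antiprism: V=10, E=20, F=12.
Attach an octagonal pyramid (V=9, E=16, F=9) along a 3-gon: merge 3 vertices and 3 edges, delete both glued faces → V=16, E=33, F=19.
Attach a dodecagonal pyramid (V=13, E=24, F=13) along a 3-gon: merge 3 vertices and 3 edges, delete both glued faces → V=26, E=54, F=30.
Check: V − E + F = 26 − 54 + 30 = 2.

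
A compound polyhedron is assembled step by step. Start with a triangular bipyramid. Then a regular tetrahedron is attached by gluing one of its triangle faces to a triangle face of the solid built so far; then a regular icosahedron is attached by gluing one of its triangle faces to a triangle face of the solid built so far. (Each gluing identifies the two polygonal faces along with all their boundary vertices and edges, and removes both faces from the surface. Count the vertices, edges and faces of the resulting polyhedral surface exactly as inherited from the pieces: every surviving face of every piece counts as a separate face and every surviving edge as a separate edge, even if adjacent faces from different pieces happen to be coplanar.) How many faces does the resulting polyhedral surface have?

A triangular bipyramid: V=5, E=9, F=6.
Attach a regular tetrahedron (V=4, E=6, F=4) along a 3-gon: merge 3 vertices and 3 edges, delete both glued faces → V=6, E=12, F=8.
Attach a regular icosahedron (V=12, E=30, F=20) along a 3-gon: merge 3 vertices and 3 edges, delete both glued faces → V=15, E=39, F=26.
Check: V − E + F = 15 − 39 + 26 = 2.

26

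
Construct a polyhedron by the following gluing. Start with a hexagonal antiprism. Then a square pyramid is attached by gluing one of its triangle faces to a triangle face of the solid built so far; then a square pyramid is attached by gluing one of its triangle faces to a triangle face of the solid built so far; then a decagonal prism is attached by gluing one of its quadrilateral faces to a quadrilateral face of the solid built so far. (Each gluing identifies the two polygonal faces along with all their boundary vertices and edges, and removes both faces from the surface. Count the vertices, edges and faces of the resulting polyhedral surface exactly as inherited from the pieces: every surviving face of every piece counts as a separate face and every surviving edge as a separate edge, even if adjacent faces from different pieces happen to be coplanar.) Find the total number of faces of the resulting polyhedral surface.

A hexagonal antiprism: V=12, E=24, F=14.
Attach a square pyramid (V=5, E=8, F=5) along a 3-gon: merge 3 vertices and 3 edges, delete both glued faces → V=14, E=29, F=17.
Attach a square pyramid (V=5, E=8, F=5) along a 3-gon: merge 3 vertices and 3 edges, delete both glued faces → V=16, E=34, F=20.
Attach a decagonal prism (V=20, E=30, F=12) along a 4-gon: merge 4 vertices and 4 edges, delete both glued faces → V=32, E=60, F=30.
Check: V − E + F = 32 − 60 + 30 = 2.

30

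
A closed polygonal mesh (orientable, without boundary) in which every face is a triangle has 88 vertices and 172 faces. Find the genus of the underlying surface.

Every face is a triangle, so 2E = 3·172 = 516, giving E = 258.
χ = V − E + F = 88 − 258 + 172 = 2.
For a closed orientable surface χ = 2 − 2g, so g = (2 − (2))/2 = 0.

0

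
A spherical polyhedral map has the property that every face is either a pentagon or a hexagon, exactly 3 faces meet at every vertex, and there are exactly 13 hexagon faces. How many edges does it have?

69

Let x be the number of pentagons; then F = 13 + x.
Edge–face incidences: 2E = 6·13 + 5·x = 78 + 5x.
Every vertex has degree 3, so 3V = 2E.
Euler: V − E + F = 2 ⇒ (2E)/3 − E + (13 + x) = 2.
Multiply by 6: 2·(2E) − 3·(2E) + 6·(13 + x) = 12, i.e. 78 + 6x − (78 + 5x) = 12.
Collecting terms: x = 12.
Then 2E = 78 + 5·12 = 138, so E = 69, V = 2E/3 = 46, F = 13 + 12 = 25.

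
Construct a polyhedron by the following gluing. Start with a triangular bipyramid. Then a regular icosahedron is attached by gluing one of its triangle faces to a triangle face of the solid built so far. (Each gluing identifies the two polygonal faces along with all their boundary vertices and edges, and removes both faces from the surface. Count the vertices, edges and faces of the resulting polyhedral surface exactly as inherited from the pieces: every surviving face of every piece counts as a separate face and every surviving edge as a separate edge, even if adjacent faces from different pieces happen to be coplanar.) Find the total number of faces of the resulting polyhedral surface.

24

A triangular bipyramid: V=5, E=9, F=6.
Attach a regular icosahedron (V=12, E=30, F=20) along a 3-gon: merge 3 vertices and 3 edges, delete both glued faces → V=14, E=36, F=24.
Check: V − E + F = 14 − 36 + 24 = 2.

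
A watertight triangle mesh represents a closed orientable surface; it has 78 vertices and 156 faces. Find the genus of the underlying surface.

Every face is a triangle, so 2E = 3·156 = 468, giving E = 234.
χ = V − E + F = 78 − 234 + 156 = 0.
For a closed orientable surface χ = 2 − 2g, so g = (2 − (0))/2 = 1.

1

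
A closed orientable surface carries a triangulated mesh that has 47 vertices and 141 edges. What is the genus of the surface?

1

Every face is a triangle and each edge borders two faces, so 3F = 2·141, giving F = 94.
χ = V − E + F = 47 − 141 + 94 = 0.
For a closed orientable surface χ = 2 − 2g, so g = (2 − (0))/2 = 1.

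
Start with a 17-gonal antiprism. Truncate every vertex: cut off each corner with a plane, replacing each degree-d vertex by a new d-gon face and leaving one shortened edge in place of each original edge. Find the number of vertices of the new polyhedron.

The base solid has V = 34, E = 68, F = 36.
Truncation replaces each original edge-end by a new vertex, so V′ = 2E = 136.
Each original edge survives, and each old vertex of degree d contributes d new edges; summing degrees gives Σd = 2E, so E′ = E + 2E = 3E = 204.
Each original face survives and each original vertex becomes one new face: F′ = F + V = 70.

136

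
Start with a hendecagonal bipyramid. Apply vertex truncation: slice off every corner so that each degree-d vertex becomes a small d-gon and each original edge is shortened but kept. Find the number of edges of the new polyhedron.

99

The base solid has V = 13, E = 33, F = 22.
Truncation replaces each original edge-end by a new vertex, so V′ = 2E = 66.
Each original edge survives, and each old vertex of degree d contributes d new edges; summing degrees gives Σd = 2E, so E′ = E + 2E = 3E = 99.
Each original face survives and each original vertex becomes one new face: F′ = F + V = 35.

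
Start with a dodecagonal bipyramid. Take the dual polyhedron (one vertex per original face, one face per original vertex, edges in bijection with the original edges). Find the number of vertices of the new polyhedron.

The base solid has V = 14, E = 36, F = 24.
The dual swaps V and F and preserves E: V′ = F = 24, E′ = E = 36, F′ = V = 14.

24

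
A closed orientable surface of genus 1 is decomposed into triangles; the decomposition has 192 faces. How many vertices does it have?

χ = 2 − 2·1 = 0, and every face is a triangle so 3F = 2E.
E = 3·192/2 = 288. Then V = 0 + E − F = 0 + 288 − 192 = 96.

96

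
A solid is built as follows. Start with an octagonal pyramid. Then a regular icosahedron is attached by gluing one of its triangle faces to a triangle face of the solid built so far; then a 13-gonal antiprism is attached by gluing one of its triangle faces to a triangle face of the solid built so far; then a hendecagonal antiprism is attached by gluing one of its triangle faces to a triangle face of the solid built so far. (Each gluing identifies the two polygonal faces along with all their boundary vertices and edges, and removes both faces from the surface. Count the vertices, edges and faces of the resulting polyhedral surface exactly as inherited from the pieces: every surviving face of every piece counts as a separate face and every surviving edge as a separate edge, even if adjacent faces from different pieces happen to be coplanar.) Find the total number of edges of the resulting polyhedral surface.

An octagonal pyramid: V=9, E=16, F=9.
Attach a regular icosahedron (V=12, E=30, F=20) along a 3-gon: merge 3 vertices and 3 edges, delete both glued faces → V=18, E=43, F=27.
Attach a 13-gonal antiprism (V=26, E=52, F=28) along a 3-gon: merge 3 vertices and 3 edges, delete both glued faces → V=41, E=92, F=53.
Attach a hendecagonal antiprism (V=22, E=44, F=24) along a 3-gon: merge 3 vertices and 3 edges, delete both glued faces → V=60, E=133, F=75.
Check: V − E + F = 60 − 133 + 75 = 2.

133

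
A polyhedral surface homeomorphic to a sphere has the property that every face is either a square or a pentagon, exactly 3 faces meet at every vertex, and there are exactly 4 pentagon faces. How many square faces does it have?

4

Let x be the number of squares; then F = 4 + x.
Edge–face incidences: 2E = 5·4 + 4·x = 20 + 4x.
Every vertex has degree 3, so 3V = 2E.
Euler: V − E + F = 2 ⇒ (2E)/3 − E + (4 + x) = 2.
Multiply by 6: 2·(2E) − 3·(2E) + 6·(4 + x) = 12, i.e. 24 + 6x − (20 + 4x) = 12.
Collecting terms: 2x + 4 = 12, so 2x = 8, so x = 4.
Then 2E = 20 + 4·4 = 36, so E = 18, V = 2E/3 = 12, F = 4 + 4 = 8.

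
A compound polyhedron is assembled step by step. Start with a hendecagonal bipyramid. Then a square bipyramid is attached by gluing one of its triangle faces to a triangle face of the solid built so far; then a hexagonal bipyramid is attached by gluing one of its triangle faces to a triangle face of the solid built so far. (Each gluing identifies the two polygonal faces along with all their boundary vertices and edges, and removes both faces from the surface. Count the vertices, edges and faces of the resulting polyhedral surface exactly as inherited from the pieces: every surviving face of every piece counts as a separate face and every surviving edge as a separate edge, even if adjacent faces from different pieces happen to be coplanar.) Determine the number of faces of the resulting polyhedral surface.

38

A hendecagonal bipyramid: V=13, E=33, F=22.
Attach a square bipyramid (V=6, E=12, F=8) along a 3-gon: merge 3 vertices and 3 edges, delete both glued faces → V=16, E=42, F=28.
Attach a hexagonal bipyramid (V=8, E=18, F=12) along a 3-gon: merge 3 vertices and 3 edges, delete both glued faces → V=21, E=57, F=38.
Check: V − E + F = 21 − 57 + 38 = 2.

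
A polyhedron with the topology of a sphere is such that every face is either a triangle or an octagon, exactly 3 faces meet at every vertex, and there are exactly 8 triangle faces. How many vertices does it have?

Let x be the number of octagons; then F = 8 + x.
Edge–face incidences: 2E = 3·8 + 8·x = 24 + 8x.
Every vertex has degree 3, so 3V = 2E.
Euler: V − E + F = 2 ⇒ (2E)/3 − E + (8 + x) = 2.
Multiply by 6: 2·(2E) − 3·(2E) + 6·(8 + x) = 12, i.e. 48 + 6x − (24 + 8x) = 12.
Collecting terms: −2x + 24 = 12, so −2x = −12, so x = 6.
Then 2E = 24 + 8·6 = 72, so E = 36, V = 2E/3 = 24, F = 8 + 6 = 14.

24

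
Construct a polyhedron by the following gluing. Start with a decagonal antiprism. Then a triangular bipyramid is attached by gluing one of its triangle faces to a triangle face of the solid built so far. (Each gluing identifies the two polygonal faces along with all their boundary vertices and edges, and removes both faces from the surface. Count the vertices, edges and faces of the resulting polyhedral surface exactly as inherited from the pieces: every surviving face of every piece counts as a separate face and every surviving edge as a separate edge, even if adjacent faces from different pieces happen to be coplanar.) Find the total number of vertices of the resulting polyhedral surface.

A decagonal antiprism: V=20, E=40, F=22.
Attach a triangular bipyramid (V=5, E=9, F=6) along a 3-gon: merge 3 vertices and 3 edges, delete both glued faces → V=22, E=46, F=26.
Check: V − E + F = 22 − 46 + 26 = 2.

22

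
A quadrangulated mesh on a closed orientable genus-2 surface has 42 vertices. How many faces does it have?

44

χ = 2 − 2·2 = -2, and every face is a square so 4F = 2E.
V − E + F = -2 with E = 4F/2 gives 42 − (4/2 − 1)·F = -2, so F = 44 and E = 88.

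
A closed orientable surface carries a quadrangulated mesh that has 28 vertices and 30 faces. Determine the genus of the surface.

2

Every face is a square, so 2E = 4·30 = 120, giving E = 60.
χ = V − E + F = 28 − 60 + 30 = -2.
For a closed orientable surface χ = 2 − 2g, so g = (2 − (-2))/2 = 2.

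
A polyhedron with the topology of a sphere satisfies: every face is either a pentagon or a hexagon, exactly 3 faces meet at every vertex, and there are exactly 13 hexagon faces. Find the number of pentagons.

12

Let x be the number of pentagons; then F = 13 + x.
Edge–face incidences: 2E = 6·13 + 5·x = 78 + 5x.
Every vertex has degree 3, so 3V = 2E.
Euler: V − E + F = 2 ⇒ (2E)/3 − E + (13 + x) = 2.
Multiply by 6: 2·(2E) − 3·(2E) + 6·(13 + x) = 12, i.e. 78 + 6x − (78 + 5x) = 12.
Collecting terms: x = 12.
Then 2E = 78 + 5·12 = 138, so E = 69, V = 2E/3 = 46, F = 13 + 12 = 25.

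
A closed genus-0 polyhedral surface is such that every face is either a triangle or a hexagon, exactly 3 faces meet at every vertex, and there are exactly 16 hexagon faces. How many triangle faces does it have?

Let x be the number of triangles; then F = 16 + x.
Edge–face incidences: 2E = 6·16 + 3·x = 96 + 3x.
Every vertex has degree 3, so 3V = 2E.
Euler: V − E + F = 2 ⇒ (2E)/3 − E + (16 + x) = 2.
Multiply by 6: 2·(2E) − 3·(2E) + 6·(16 + x) = 12, i.e. 96 + 6x − (96 + 3x) = 12.
Collecting terms: 3x = 12, so x = 4.
Then 2E = 96 + 3·4 = 108, so E = 54, V = 2E/3 = 36, F = 16 + 4 = 20.

4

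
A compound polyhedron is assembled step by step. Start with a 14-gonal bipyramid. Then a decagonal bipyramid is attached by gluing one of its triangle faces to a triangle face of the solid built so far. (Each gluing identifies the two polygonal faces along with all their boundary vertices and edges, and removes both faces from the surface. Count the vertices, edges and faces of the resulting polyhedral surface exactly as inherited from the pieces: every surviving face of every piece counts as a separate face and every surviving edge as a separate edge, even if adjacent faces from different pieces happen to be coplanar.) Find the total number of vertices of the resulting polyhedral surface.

A 14-gonal bipyramid: V=16, E=42, F=28.
Attach a decagonal bipyramid (V=12, E=30, F=20) along a 3-gon: merge 3 vertices and 3 edges, delete both glued faces → V=25, E=69, F=46.
Check: V − E + F = 25 − 69 + 46 = 2.

25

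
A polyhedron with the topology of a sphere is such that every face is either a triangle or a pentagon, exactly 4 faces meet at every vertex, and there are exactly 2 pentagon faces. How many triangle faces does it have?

10

Let x be the number of triangles; then F = 2 + x.
Edge–face incidences: 2E = 5·2 + 3·x = 10 + 3x.
Every vertex has degree 4, so 4V = 2E.
Euler: V − E + F = 2 ⇒ (2E)/4 − E + (2 + x) = 2.
Multiply by 8: 2·(2E) − 4·(2E) + 8·(2 + x) = 16, i.e. 16 + 8x − 2·(10 + 3x) = 16.
Collecting terms: 2x − 4 = 16, so 2x = 20, so x = 10.
Then 2E = 10 + 3·10 = 40, so E = 20, V = 2E/4 = 10, F = 2 + 10 = 12.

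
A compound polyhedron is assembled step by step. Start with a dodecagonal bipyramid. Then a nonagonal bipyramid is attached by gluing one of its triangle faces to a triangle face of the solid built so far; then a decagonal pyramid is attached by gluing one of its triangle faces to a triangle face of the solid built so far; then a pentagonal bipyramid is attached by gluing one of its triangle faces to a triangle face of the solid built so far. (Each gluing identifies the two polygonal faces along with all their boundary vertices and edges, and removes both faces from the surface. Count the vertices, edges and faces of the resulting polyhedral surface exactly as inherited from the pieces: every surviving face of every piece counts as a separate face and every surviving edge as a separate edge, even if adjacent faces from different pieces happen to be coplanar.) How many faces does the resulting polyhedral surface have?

A dodecagonal bipyramid: V=14, E=36, F=24.
Attach a nonagonal bipyramid (V=11, E=27, F=18) along a 3-gon: merge 3 vertices and 3 edges, delete both glued faces → V=22, E=60, F=40.
Attach a decagonal pyramid (V=11, E=20, F=11) along a 3-gon: merge 3 vertices and 3 edges, delete both glued faces → V=30, E=77, F=49.
Attach a pentagonal bipyramid (V=7, E=15, F=10) along a 3-gon: merge 3 vertices and 3 edges, delete both glued faces → V=34, E=89, F=57.
Check: V − E + F = 34 − 89 + 57 = 2.

57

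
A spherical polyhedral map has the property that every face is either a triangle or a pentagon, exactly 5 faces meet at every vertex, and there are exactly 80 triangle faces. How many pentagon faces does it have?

12

Let x be the number of pentagons; then F = 80 + x.
Edge–face incidences: 2E = 3·80 + 5·x = 240 + 5x.
Every vertex has degree 5, so 5V = 2E.
Euler: V − E + F = 2 ⇒ (2E)/5 − E + (80 + x) = 2.
Multiply by 10: 2·(2E) − 5·(2E) + 10·(80 + x) = 20, i.e. 800 + 10x − 3·(240 + 5x) = 20.
Collecting terms: −5x + 80 = 20, so −5x = −60, so x = 12.
Then 2E = 240 + 5·12 = 300, so E = 150, V = 2E/5 = 60, F = 80 + 12 = 92.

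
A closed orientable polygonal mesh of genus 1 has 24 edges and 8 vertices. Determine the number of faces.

For a closed orientable surface of genus 1, χ = 2 − 2·1 = 0.
F = 0 − V + E = 0 − 8 + 24 = 16.

16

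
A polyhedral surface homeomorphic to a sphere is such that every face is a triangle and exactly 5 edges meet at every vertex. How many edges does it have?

30

Each face has 3 edges and each edge borders two faces, so 2E = 3F.
Each vertex has degree 5, so 5V = 2E and hence V = 3F/5.
Euler: V − E + F = 2 ⇒ (3F/5) − (3F/2) + F = 2.
Multiply by 10: (6 − 15 + 10)F = 20, i.e. 1F = 20.
So F = 20, E = 3·20/2 = 30, V = 3·20/5 = 12.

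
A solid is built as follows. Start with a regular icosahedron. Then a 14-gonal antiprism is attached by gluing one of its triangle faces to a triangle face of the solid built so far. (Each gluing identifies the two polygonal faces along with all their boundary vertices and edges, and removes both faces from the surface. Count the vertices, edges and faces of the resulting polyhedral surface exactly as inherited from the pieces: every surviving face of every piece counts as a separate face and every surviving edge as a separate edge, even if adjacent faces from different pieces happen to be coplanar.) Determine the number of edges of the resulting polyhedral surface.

83

A regular icosahedron: V=12, E=30, F=20.
Attach a 14-gonal antiprism (V=28, E=56, F=30) along a 3-gon: merge 3 vertices and 3 edges, delete both glued faces → V=37, E=83, F=48.
Check: V − E + F = 37 − 83 + 48 = 2.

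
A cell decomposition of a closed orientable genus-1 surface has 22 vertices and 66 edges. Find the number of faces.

For a closed orientable surface of genus 1, χ = 2 − 2·1 = 0.
F = 0 − V + E = 0 − 22 + 66 = 44.

44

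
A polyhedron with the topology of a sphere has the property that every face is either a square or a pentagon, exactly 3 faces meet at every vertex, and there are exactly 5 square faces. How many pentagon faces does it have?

Let x be the number of pentagons; then F = 5 + x.
Edge–face incidences: 2E = 4·5 + 5·x = 20 + 5x.
Every vertex has degree 3, so 3V = 2E.
Euler: V − E + F = 2 ⇒ (2E)/3 − E + (5 + x) = 2.
Multiply by 6: 2·(2E) − 3·(2E) + 6·(5 + x) = 12, i.e. 30 + 6x − (20 + 5x) = 12.
Collecting terms: x + 10 = 12, so x = 2.
Then 2E = 20 + 5·2 = 30, so E = 15, V = 2E/3 = 10, F = 5 + 2 = 7.

2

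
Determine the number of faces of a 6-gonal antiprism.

14

An antiprism on an n-gon has two n-gon caps and 2n triangles: V = 2·6 = 12, E = 4·6 = 24, F = 2·6 + 2 = 14.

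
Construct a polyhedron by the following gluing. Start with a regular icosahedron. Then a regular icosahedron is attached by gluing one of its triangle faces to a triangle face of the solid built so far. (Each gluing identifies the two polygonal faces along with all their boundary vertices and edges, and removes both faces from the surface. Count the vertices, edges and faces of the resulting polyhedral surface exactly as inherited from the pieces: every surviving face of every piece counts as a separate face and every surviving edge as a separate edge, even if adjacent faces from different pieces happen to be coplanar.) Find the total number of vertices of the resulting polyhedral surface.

21

A regular icosahedron: V=12, E=30, F=20.
Attach a regular icosahedron (V=12, E=30, F=20) along a 3-gon: merge 3 vertices and 3 edges, delete both glued faces → V=21, E=57, F=38.
Check: V − E + F = 21 − 57 + 38 = 2.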